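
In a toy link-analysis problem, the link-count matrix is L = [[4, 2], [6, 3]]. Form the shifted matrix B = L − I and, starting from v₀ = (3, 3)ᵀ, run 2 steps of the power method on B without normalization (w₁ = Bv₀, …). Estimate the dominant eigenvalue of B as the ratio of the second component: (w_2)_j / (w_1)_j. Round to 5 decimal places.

B = L − I has rows (3, 2); (6, 2)
w1 = Bv₀ = (15, 24)
w2 = Bw1 = (93, 138)
Ratio: 138/24 = 5.75000

5.75000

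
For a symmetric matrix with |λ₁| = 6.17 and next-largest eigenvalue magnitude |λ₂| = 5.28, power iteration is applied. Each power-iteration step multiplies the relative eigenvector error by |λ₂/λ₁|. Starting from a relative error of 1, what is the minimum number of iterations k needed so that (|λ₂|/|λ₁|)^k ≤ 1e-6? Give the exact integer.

|λ₂/λ₁| = 5.28/6.17 = 0.85575
Need k ≥ ln(1e-6) / ln(0.85575) = -13.8155 / -0.1558 ≈ 88.690
Smallest integer k satisfying the bound: 89

89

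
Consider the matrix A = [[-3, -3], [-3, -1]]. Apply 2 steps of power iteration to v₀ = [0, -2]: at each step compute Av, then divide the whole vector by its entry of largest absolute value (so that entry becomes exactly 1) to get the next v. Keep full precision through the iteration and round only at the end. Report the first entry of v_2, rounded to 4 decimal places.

1.0000

Av0 = (6.00000, 2.00000); divide by 6.00000 → v1 = (1.00000, 0.33333)
Av1 = (-4.00000, -3.33333); divide by -4.00000 → v2 = (1.00000, 0.83333)
Requested entry of v2: -24/-24 = 1.0000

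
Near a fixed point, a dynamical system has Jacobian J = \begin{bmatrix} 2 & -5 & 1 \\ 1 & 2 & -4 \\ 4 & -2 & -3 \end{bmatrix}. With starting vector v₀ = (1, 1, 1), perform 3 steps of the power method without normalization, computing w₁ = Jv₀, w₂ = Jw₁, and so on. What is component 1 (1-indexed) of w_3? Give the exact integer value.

w1 = Jv₀ = (-2, -1, -1)
w2 = Jw1 = (0, 0, -3)
w3 = Jw2 = (-3, 12, 9)
The requested component of w3 is -3.

-3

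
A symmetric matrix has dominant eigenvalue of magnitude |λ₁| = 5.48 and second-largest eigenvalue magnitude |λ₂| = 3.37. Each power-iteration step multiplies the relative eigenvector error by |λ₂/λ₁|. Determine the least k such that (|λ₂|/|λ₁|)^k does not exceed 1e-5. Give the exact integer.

24

|λ₂/λ₁| = 3.37/5.48 = 0.61496
Need k ≥ ln(1e-5) / ln(0.61496) = -11.5129 / -0.4862 ≈ 23.680
Smallest integer k satisfying the bound: 24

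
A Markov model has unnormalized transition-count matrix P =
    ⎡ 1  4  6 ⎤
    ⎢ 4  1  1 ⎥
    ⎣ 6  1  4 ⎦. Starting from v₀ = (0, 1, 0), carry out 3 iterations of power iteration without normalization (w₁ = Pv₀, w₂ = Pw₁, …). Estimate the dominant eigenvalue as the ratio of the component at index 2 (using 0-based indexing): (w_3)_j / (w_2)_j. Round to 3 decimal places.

λ ≈ 7.517

w1 = Pv₀ = (1·0 + 4·1 + 6·0; 4·0 + 1·1 + 1·0; 6·0 + 1·1 + 4·0) = (4, 1, 1)
w2 = Pw1 = (1·4 + 4·1 + 6·1; 4·4 + 1·1 + 1·1; 6·4 + 1·1 + 4·1) = (14, 18, 29)
w3 = Pw2 = (260, 103, 218)
Ratio at component: 218 / 29 = 7.517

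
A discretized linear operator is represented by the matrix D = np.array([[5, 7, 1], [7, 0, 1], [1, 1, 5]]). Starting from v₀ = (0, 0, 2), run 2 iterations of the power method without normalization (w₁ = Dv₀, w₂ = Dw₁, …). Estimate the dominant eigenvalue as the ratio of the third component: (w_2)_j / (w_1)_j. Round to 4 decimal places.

5.4000

w1 = Dv₀ = (5·0 + 7·0 + 1·2; 7·0 + 0·0 + 1·2; 1·0 + 1·0 + 5·2) = (2, 2, 10)
w2 = Dw1 = (5·2 + 7·2 + 1·10; 7·2 + 0·2 + 1·10; 1·2 + 1·2 + 5·10) = (34, 24, 54)
Ratio at component: 54 / 10 = 5.4000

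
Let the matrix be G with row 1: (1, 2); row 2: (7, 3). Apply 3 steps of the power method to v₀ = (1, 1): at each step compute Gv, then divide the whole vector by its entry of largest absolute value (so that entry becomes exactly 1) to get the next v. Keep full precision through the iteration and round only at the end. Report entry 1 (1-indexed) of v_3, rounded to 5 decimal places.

Gv0 = (3.000000, 10.000000); divide by 10.000000 → v1 = (0.300000, 1.000000)
Gv1 = (2.300000, 5.100000); divide by 5.100000 → v2 = (0.450980, 1.000000)
Gv2 = (2.450980, 6.156863); divide by 6.156863 → v3 = (0.398089, 1.000000)
Requested entry of v3: 125/314 = 0.39809

0.39809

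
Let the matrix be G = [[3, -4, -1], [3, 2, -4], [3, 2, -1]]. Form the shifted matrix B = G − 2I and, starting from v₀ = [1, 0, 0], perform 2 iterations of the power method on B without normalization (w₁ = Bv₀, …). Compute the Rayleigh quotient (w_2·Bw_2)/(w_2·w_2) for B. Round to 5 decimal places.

B = G − 2I has rows (1, -4, -1); (3, 0, -4); (3, 2, -3)
w1 = Bv₀ = (1·1 + (-4)·0 + (-1)·0; 3·1 + 0·0 + (-4)·0; 3·1 + 2·0 + (-3)·0) = (1, 3, 3)
w2 = Bw1 = (1·1 + (-4)·3 + (-1)·3; 3·1 + 0·3 + (-4)·3; 3·1 + 2·3 + (-3)·3) = (-14, -9, 0)
Bw2 = (22, -42, -60)
w2·Bw2 = 70; w2·w2 = 277; μ ≈ 70/277 = 0.25271

0.25271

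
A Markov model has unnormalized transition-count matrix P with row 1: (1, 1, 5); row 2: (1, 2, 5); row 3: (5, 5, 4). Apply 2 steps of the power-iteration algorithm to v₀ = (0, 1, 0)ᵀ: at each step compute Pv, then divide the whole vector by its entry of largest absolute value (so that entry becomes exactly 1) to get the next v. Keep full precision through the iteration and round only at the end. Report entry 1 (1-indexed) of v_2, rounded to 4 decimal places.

0.8000

Pv0 = (1.00000, 2.00000, 5.00000); divide by 5.00000 → v1 = (0.20000, 0.40000, 1.00000)
Pv1 = (5.60000, 6.00000, 7.00000); divide by 7.00000 → v2 = (0.80000, 0.85714, 1.00000)
Requested entry of v2: 28/35 = 0.8000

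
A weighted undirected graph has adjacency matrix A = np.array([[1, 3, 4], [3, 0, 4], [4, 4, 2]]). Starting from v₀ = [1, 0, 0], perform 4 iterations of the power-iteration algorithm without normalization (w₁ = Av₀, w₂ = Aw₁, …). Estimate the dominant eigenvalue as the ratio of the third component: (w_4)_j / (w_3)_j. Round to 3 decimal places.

λ ≈ 8.193

w1 = Av₀ = (1·1 + 3·0 + 4·0; 3·1 + 0·0 + 4·0; 4·1 + 4·0 + 2·0) = (1, 3, 4)
w2 = Aw1 = (1·1 + 3·3 + 4·4; 3·1 + 0·3 + 4·4; 4·1 + 4·3 + 2·4) = (26, 19, 24)
w3 = Aw2 = (179, 174, 228)
w4 = Aw3 = (1613, 1449, 1868)
Ratio at component: 1868 / 228 = 8.193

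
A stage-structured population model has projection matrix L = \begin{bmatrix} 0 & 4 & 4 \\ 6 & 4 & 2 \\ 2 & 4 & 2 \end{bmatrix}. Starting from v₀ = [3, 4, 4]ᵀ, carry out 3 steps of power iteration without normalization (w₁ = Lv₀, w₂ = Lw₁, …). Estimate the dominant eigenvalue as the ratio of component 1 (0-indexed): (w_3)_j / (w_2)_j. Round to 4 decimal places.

λ ≈ 9.5048

w1 = Lv₀ = (32, 42, 30)
w2 = Lw1 = (288, 420, 292)
w3 = Lw2 = (2848, 3992, 2840)
Ratio at component: 3992 / 420 = 9.5048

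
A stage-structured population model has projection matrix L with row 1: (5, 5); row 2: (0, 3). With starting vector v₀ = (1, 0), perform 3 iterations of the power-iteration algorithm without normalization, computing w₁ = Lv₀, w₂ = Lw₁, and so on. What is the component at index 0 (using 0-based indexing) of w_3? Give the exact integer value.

125

w1 = Lv₀ = (5, 0)
w2 = Lw1 = (25, 0)
w3 = Lw2 = (125, 0)
The requested component of w3 is 125.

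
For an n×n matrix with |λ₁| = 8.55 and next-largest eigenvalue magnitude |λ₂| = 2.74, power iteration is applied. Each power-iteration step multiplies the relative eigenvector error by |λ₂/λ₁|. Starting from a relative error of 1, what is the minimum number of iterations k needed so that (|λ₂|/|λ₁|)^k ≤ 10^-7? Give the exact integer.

|λ₂/λ₁| = 2.74/8.55 = 0.32047
Need k ≥ ln(10^-7) / ln(0.32047) = -16.1181 / -1.1380 ≈ 14.164
Smallest integer k satisfying the bound: 15

15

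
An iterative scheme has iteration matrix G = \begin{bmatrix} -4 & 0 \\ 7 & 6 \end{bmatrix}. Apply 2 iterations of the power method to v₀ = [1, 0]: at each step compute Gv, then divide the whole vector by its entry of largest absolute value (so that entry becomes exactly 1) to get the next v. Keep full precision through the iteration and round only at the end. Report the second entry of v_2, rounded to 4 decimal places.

Gv0 = (-4.00000, 7.00000); divide by 7.00000 → v1 = (-0.57143, 1.00000)
Gv1 = (2.28571, 2.00000); divide by 2.28571 → v2 = (1.00000, 0.87500)
Requested entry of v2: 14/16 = 0.8750

0.8750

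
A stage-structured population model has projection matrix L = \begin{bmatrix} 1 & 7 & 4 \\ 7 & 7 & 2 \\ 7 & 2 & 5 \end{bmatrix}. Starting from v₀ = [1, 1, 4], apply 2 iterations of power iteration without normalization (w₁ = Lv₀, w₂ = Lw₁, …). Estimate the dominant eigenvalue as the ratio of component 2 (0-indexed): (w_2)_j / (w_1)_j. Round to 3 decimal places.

λ ≈ 12.310

w1 = Lv₀ = (1·1 + 7·1 + 4·4; 7·1 + 7·1 + 2·4; 7·1 + 2·1 + 5·4) = (24, 22, 29)
w2 = Lw1 = (1·24 + 7·22 + 4·29; 7·24 + 7·22 + 2·29; 7·24 + 2·22 + 5·29) = (294, 380, 357)
Ratio at component: 357 / 29 = 12.310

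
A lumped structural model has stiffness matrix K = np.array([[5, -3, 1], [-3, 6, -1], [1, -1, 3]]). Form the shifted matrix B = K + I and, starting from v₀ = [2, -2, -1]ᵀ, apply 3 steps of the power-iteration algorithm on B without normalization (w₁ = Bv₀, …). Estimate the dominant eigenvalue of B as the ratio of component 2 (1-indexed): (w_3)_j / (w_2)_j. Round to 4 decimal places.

μ ≈ 9.7880

B = K + I has rows (6, -3, 1); (-3, 7, -1); (1, -1, 4)
w1 = Bv₀ = (6·2 + (-3)·(-2) + 1·(-1); (-3)·2 + 7·(-2) + (-1)·(-1); 1·2 + (-1)·(-2) + 4·(-1)) = (17, -19, 0)
w2 = Bw1 = (6·17 + (-3)·(-19) + 1·0; (-3)·17 + 7·(-19) + (-1)·0; 1·17 + (-1)·(-19) + 4·0) = (159, -184, 36)
w3 = Bw2 = (1542, -1801, 487)
Ratio: -1801/-184 = 9.7880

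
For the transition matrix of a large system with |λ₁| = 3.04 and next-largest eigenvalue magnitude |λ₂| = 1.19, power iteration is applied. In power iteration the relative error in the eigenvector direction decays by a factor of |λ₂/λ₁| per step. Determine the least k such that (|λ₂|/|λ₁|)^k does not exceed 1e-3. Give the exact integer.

8

|λ₂/λ₁| = 1.19/3.04 = 0.39145
Need k ≥ ln(1e-3) / ln(0.39145) = -6.9078 / -0.9379 ≈ 7.365
Smallest integer k satisfying the bound: 8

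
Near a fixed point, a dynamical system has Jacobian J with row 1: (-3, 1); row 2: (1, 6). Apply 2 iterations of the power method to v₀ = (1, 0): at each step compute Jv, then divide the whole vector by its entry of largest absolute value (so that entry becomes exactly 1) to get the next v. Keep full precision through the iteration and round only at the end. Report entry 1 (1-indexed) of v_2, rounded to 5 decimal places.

Jv0 = (-3.000000, 1.000000); divide by -3.000000 → v1 = (1.000000, -0.333333)
Jv1 = (-3.333333, -1.000000); divide by -3.333333 → v2 = (1.000000, 0.300000)
Requested entry of v2: 10/10 = 1.00000

1.00000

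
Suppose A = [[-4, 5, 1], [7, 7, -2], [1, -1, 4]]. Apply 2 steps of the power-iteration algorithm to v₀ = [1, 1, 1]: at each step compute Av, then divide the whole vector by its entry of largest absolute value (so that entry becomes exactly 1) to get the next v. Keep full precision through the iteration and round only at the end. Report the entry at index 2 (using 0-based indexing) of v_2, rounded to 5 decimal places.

0.06667

Av0 = (2.000000, 12.000000, 4.000000); divide by 12.000000 → v1 = (0.166667, 1.000000, 0.333333)
Av1 = (4.666667, 7.500000, 0.500000); divide by 7.500000 → v2 = (0.622222, 1.000000, 0.066667)
Requested entry of v2: 6/90 = 0.06667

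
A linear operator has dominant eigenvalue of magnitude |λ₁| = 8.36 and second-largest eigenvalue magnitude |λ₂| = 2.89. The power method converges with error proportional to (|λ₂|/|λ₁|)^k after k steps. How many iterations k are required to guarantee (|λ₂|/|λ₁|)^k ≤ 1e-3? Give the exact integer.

|λ₂/λ₁| = 2.89/8.36 = 0.34569
Need k ≥ ln(1e-3) / ln(0.34569) = -6.9078 / -1.0622 ≈ 6.503
Smallest integer k satisfying the bound: 7

7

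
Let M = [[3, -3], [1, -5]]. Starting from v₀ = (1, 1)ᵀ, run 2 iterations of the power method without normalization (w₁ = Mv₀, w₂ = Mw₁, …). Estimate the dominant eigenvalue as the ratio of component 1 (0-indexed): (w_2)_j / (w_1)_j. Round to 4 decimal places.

λ ≈ -5.0000

w1 = Mv₀ = (3·1 + (-3)·1; 1·1 + (-5)·1) = (0, -4)
w2 = Mw1 = (3·0 + (-3)·(-4); 1·0 + (-5)·(-4)) = (12, 20)
Ratio at component: 20 / -4 = -5.0000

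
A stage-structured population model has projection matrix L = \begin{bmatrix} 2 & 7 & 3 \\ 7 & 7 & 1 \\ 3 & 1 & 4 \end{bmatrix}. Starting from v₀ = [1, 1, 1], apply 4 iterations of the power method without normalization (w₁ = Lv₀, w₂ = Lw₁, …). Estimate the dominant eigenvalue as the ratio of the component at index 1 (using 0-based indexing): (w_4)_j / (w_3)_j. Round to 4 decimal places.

w1 = Lv₀ = (2·1 + 7·1 + 3·1; 7·1 + 7·1 + 1·1; 3·1 + 1·1 + 4·1) = (12, 15, 8)
w2 = Lw1 = (2·12 + 7·15 + 3·8; 7·12 + 7·15 + 1·8; 3·12 + 1·15 + 4·8) = (153, 197, 83)
w3 = Lw2 = (1934, 2533, 988)
w4 = Lw3 = (24563, 32257, 12287)
Ratio at component: 32257 / 2533 = 12.7347

λ ≈ 12.7347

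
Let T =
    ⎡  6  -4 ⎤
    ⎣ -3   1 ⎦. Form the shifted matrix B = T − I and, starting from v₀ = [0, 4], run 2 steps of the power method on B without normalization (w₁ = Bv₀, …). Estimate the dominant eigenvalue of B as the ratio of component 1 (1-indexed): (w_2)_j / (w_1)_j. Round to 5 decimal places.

B = T − I has rows (5, -4); (-3, 0)
w1 = Bv₀ = (5·0 + (-4)·4; (-3)·0 + 0·4) = (-16, 0)
w2 = Bw1 = (5·(-16) + (-4)·0; (-3)·(-16) + 0·0) = (-80, 48)
Ratio: -80/-16 = 5.00000

5.00000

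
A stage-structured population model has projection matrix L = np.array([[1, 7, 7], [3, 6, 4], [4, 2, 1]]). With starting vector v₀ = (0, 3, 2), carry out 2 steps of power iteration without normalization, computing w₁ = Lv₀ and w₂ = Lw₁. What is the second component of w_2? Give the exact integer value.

293

w1 = Lv₀ = (1·0 + 7·3 + 7·2; 3·0 + 6·3 + 4·2; 4·0 + 2·3 + 1·2) = (35, 26, 8)
w2 = Lw1 = (1·35 + 7·26 + 7·8; 3·35 + 6·26 + 4·8; 4·35 + 2·26 + 1·8) = (273, 293, 200)
The requested component of w2 is 293.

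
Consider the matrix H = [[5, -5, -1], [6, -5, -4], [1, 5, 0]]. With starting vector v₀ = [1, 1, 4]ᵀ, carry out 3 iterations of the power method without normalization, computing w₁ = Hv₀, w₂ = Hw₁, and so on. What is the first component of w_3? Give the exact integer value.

w1 = Hv₀ = (5·1 + (-5)·1 + (-1)·4; 6·1 + (-5)·1 + (-4)·4; 1·1 + 5·1 + 0·4) = (-4, -15, 6)
w2 = Hw1 = (5·(-4) + (-5)·(-15) + (-1)·6; 6·(-4) + (-5)·(-15) + (-4)·6; 1·(-4) + 5·(-15) + 0·6) = (49, 27, -79)
w3 = Hw2 = (189, 475, 184)
The requested component of w3 is 189.

189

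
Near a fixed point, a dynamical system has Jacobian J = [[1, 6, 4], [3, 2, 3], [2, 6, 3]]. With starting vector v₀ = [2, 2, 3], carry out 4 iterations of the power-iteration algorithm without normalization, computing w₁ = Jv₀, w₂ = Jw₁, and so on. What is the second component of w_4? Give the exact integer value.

w1 = Jv₀ = (1·2 + 6·2 + 4·3; 3·2 + 2·2 + 3·3; 2·2 + 6·2 + 3·3) = (26, 19, 25)
w2 = Jw1 = (1·26 + 6·19 + 4·25; 3·26 + 2·19 + 3·25; 2·26 + 6·19 + 3·25) = (240, 191, 241)
w3 = Jw2 = (2350, 1825, 2349)
w4 = Jw3 = (22696, 17747, 22697)
The requested component of w4 is 17747.

17747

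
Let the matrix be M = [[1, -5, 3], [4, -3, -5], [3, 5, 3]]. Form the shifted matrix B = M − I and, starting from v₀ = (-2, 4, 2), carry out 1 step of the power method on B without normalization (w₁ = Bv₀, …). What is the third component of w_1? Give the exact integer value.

B = M − I has rows (0, -5, 3); (4, -4, -5); (3, 5, 2)
w1 = Bv₀ = (0·(-2) + (-5)·4 + 3·2; 4·(-2) + (-4)·4 + (-5)·2; 3·(-2) + 5·4 + 2·2) = (-14, -34, 18)
Requested component of w1: 18

18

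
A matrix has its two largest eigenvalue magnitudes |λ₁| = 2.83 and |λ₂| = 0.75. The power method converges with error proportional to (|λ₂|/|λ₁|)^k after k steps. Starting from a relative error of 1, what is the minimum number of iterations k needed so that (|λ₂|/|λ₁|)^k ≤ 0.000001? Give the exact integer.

11

|λ₂/λ₁| = 0.75/2.83 = 0.26502
Need k ≥ ln(0.000001) / ln(0.26502) = -13.8155 / -1.3280 ≈ 10.404
Smallest integer k satisfying the bound: 11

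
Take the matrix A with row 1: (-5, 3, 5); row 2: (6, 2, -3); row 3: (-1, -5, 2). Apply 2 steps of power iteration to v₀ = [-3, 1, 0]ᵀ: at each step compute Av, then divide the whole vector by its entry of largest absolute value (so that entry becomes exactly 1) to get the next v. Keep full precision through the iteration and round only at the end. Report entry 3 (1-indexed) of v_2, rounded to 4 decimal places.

Av0 = (18.00000, -16.00000, -2.00000); divide by 18.00000 → v1 = (1.00000, -0.88889, -0.11111)
Av1 = (-8.22222, 4.55556, 3.22222); divide by -8.22222 → v2 = (1.00000, -0.55405, -0.39189)
Requested entry of v2: 58/-148 = -0.3919

-0.3919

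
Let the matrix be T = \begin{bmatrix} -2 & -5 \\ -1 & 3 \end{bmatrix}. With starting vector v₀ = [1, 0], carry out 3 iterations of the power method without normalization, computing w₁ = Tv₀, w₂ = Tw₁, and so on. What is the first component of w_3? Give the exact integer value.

w1 = Tv₀ = ((-2)·1 + (-5)·0; (-1)·1 + 3·0) = (-2, -1)
w2 = Tw1 = ((-2)·(-2) + (-5)·(-1); (-1)·(-2) + 3·(-1)) = (9, -1)
w3 = Tw2 = (-13, -12)
The requested component of w3 is -13.

-13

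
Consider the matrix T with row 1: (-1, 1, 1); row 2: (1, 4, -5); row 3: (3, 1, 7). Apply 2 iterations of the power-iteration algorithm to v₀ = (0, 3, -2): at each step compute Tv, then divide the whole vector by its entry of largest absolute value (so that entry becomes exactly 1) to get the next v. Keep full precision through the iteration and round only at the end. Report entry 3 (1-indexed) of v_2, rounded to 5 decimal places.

-0.36111

Tv0 = (1.000000, 22.000000, -11.000000); divide by 22.000000 → v1 = (0.045455, 1.000000, -0.500000)
Tv1 = (0.454545, 6.545455, -2.363636); divide by 6.545455 → v2 = (0.069444, 1.000000, -0.361111)
Requested entry of v2: -52/144 = -0.36111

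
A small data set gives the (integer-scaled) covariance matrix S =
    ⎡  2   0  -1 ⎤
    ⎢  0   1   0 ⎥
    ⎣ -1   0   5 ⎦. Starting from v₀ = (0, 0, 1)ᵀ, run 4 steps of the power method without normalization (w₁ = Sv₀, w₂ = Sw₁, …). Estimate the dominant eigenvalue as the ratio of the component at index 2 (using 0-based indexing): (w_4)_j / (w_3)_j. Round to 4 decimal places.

w1 = Sv₀ = (-1, 0, 5)
w2 = Sw1 = (-7, 0, 26)
w3 = Sw2 = (-40, 0, 137)
w4 = Sw3 = (-217, 0, 725)
Ratio at component: 725 / 137 = 5.2920

λ ≈ 5.2920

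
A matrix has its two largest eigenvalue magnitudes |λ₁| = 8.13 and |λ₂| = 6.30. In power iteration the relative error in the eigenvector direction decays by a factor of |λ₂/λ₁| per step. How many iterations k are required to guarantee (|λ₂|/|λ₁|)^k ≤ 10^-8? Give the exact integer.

|λ₂/λ₁| = 6.30/8.13 = 0.77491
Need k ≥ ln(10^-8) / ln(0.77491) = -18.4207 / -0.2550 ≈ 72.235
Smallest integer k satisfying the bound: 73

73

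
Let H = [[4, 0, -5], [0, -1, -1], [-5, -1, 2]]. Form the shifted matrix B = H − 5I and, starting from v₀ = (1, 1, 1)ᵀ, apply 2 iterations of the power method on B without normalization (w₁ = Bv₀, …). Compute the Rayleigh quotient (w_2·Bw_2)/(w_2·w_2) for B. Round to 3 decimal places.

-7.492

B = H − 5I has rows (-1, 0, -5); (0, -6, -1); (-5, -1, -3)
w1 = Bv₀ = (-6, -7, -9)
w2 = Bw1 = (51, 51, 64)
Bw2 = (-371, -370, -498)
w2·Bw2 = -69663; w2·w2 = 9298; μ ≈ -69663/9298 = -7.492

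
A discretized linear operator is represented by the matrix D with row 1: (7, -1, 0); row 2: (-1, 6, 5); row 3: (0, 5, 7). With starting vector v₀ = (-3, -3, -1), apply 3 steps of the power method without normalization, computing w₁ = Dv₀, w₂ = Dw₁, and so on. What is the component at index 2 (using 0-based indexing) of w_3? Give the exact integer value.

w1 = Dv₀ = (7·(-3) + (-1)·(-3) + 0·(-1); (-1)·(-3) + 6·(-3) + 5·(-1); 0·(-3) + 5·(-3) + 7·(-1)) = (-18, -20, -22)
w2 = Dw1 = (7·(-18) + (-1)·(-20) + 0·(-22); (-1)·(-18) + 6·(-20) + 5·(-22); 0·(-18) + 5·(-20) + 7·(-22)) = (-106, -212, -254)
w3 = Dw2 = (-530, -2436, -2838)
The requested component of w3 is -2838.

-2838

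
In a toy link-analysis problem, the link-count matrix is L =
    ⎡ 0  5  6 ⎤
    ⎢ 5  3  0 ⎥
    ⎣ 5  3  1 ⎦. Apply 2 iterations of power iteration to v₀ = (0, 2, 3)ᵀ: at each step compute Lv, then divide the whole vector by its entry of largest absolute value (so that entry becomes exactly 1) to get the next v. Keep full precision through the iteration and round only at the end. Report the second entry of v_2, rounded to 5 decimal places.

Lv0 = (28.000000, 6.000000, 9.000000); divide by 28.000000 → v1 = (1.000000, 0.214286, 0.321429)
Lv1 = (3.000000, 5.642857, 5.964286); divide by 5.964286 → v2 = (0.502994, 0.946108, 1.000000)
Requested entry of v2: 158/167 = 0.94611

0.94611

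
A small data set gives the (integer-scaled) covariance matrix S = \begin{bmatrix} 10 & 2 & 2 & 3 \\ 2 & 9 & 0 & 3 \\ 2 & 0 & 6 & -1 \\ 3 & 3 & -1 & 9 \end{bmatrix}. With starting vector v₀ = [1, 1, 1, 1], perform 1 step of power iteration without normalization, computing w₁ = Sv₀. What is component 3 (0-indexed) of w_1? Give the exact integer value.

w1 = Sv₀ = (10·1 + 2·1 + 2·1 + 3·1; 2·1 + 9·1 + 0·1 + 3·1; 2·1 + 0·1 + 6·1 + (-1)·1; 3·1 + 3·1 + (-1)·1 + 9·1) = (17, 14, 7, 14)
The requested component of w1 is 14.

14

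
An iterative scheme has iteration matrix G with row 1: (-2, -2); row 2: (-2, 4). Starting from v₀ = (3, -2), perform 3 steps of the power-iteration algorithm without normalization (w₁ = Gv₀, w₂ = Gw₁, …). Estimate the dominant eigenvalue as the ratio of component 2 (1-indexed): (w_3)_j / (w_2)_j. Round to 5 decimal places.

5.23077

w1 = Gv₀ = (-2, -14)
w2 = Gw1 = (32, -52)
w3 = Gw2 = (40, -272)
Ratio at component: -272 / -52 = 5.23077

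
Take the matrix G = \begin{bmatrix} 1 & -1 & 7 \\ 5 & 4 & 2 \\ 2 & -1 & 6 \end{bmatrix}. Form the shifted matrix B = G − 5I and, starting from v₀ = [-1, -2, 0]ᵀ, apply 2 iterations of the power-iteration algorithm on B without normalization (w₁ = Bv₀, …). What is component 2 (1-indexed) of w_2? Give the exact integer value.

33

B = G − 5I has rows (-4, -1, 7); (5, -1, 2); (2, -1, 1)
w1 = Bv₀ = (6, -3, 0)
w2 = Bw1 = (-21, 33, 15)
Requested component of w2: 33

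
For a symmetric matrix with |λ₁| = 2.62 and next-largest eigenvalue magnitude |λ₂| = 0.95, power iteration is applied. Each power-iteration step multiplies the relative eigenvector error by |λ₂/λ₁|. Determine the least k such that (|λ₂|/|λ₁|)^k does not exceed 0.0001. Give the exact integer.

10

|λ₂/λ₁| = 0.95/2.62 = 0.36260
Need k ≥ ln(0.0001) / ln(0.36260) = -9.2103 / -1.0145 ≈ 9.079
Smallest integer k satisfying the bound: 10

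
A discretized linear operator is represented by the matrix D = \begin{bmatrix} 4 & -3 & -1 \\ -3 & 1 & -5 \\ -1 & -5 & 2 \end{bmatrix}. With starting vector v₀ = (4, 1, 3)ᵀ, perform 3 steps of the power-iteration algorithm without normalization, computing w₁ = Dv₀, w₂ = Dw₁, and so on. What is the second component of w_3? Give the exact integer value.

w1 = Dv₀ = (4·4 + (-3)·1 + (-1)·3; (-3)·4 + 1·1 + (-5)·3; (-1)·4 + (-5)·1 + 2·3) = (10, -26, -3)
w2 = Dw1 = (4·10 + (-3)·(-26) + (-1)·(-3); (-3)·10 + 1·(-26) + (-5)·(-3); (-1)·10 + (-5)·(-26) + 2·(-3)) = (121, -41, 114)
w3 = Dw2 = (493, -974, 312)
The requested component of w3 is -974.

-974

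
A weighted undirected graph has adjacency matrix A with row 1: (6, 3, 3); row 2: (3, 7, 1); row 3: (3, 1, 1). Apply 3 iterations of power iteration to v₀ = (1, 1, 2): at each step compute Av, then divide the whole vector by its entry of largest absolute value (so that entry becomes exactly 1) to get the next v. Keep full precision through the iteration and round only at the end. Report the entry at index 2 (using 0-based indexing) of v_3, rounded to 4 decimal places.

Av0 = (15.00000, 12.00000, 6.00000); divide by 15.00000 → v1 = (1.00000, 0.80000, 0.40000)
Av1 = (9.60000, 9.00000, 4.20000); divide by 9.60000 → v2 = (1.00000, 0.93750, 0.43750)
Av2 = (10.12500, 10.00000, 4.37500); divide by 10.12500 → v3 = (1.00000, 0.98765, 0.43210)
Requested entry of v3: 630/1458 = 0.4321

0.4321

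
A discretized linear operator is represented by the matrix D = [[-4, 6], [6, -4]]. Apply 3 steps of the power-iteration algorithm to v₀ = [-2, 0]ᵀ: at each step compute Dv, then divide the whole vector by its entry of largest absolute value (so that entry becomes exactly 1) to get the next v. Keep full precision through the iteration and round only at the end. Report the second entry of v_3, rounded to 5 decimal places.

1.00000

Dv0 = (8.000000, -12.000000); divide by -12.000000 → v1 = (-0.666667, 1.000000)
Dv1 = (8.666667, -8.000000); divide by 8.666667 → v2 = (1.000000, -0.923077)
Dv2 = (-9.538462, 9.692308); divide by 9.692308 → v3 = (-0.984127, 1.000000)
Requested entry of v3: -1008/-1008 = 1.00000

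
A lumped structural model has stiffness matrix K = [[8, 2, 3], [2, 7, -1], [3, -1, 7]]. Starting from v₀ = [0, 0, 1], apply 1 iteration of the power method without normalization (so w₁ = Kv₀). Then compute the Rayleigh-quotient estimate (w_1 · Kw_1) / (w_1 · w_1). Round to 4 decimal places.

w1 = Kv₀ = (8·0 + 2·0 + 3·1; 2·0 + 7·0 + (-1)·1; 3·0 + (-1)·0 + 7·1) = (3, -1, 7)
Kw1 = (43, -8, 59)
w1·Kw1 = 3·43 + (-1)·(-8) + 7·59 = 550; w1·w1 = 3·3 + (-1)·(-1) + 7·7 = 59
λ ≈ 550/59 = 9.3220

9.3220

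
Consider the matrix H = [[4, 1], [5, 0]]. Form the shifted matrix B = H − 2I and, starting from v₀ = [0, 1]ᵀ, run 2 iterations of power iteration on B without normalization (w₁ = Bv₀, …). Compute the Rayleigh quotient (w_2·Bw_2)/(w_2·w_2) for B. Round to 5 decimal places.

B = H − 2I has rows (2, 1); (5, -2)
w1 = Bv₀ = (1, -2)
w2 = Bw1 = (0, 9)
Bw2 = (9, -18)
w2·Bw2 = -162; w2·w2 = 81; μ ≈ -162/81 = -2.00000

μ ≈ -2.00000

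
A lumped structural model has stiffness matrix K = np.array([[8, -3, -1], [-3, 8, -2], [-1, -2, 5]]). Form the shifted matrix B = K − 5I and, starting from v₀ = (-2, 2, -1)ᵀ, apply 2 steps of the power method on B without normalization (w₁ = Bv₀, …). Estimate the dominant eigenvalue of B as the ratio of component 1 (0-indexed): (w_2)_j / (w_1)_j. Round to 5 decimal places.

B = K − 5I has rows (3, -3, -1); (-3, 3, -2); (-1, -2, 0)
w1 = Bv₀ = (3·(-2) + (-3)·2 + (-1)·(-1); (-3)·(-2) + 3·2 + (-2)·(-1); (-1)·(-2) + (-2)·2 + 0·(-1)) = (-11, 14, -2)
w2 = Bw1 = (3·(-11) + (-3)·14 + (-1)·(-2); (-3)·(-11) + 3·14 + (-2)·(-2); (-1)·(-11) + (-2)·14 + 0·(-2)) = (-73, 79, -17)
Ratio: 79/14 = 5.64286

5.64286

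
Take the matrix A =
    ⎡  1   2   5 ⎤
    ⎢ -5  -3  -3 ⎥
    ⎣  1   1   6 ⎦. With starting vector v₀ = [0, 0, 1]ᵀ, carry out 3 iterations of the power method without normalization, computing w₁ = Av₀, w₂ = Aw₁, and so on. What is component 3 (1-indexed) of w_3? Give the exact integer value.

w1 = Av₀ = (5, -3, 6)
w2 = Aw1 = (29, -34, 38)
w3 = Aw2 = (151, -157, 223)
The requested component of w3 is 223.

223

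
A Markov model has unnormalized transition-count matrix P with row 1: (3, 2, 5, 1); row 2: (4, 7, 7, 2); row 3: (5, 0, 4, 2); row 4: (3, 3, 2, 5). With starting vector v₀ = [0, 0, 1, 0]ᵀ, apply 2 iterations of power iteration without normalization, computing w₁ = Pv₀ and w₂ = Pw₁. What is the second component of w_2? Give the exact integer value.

101

w1 = Pv₀ = (5, 7, 4, 2)
w2 = Pw1 = (51, 101, 45, 54)
The requested component of w2 is 101.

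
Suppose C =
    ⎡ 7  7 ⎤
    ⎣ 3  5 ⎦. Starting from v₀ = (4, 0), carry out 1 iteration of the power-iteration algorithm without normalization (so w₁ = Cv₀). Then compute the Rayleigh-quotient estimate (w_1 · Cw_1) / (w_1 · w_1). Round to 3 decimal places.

λ ≈ 10.310

w1 = Cv₀ = (7·4 + 7·0; 3·4 + 5·0) = (28, 12)
Cw1 = (280, 144)
w1·Cw1 = 28·280 + 12·144 = 9568; w1·w1 = 28·28 + 12·12 = 928
λ ≈ 9568/928 = 10.310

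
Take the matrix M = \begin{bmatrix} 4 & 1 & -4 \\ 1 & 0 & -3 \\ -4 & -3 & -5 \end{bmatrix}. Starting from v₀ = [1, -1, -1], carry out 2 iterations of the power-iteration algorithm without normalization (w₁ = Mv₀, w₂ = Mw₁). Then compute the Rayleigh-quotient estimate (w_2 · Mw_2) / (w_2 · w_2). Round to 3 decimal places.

-2.900

w1 = Mv₀ = (4·1 + 1·(-1) + (-4)·(-1); 1·1 + 0·(-1) + (-3)·(-1); (-4)·1 + (-3)·(-1) + (-5)·(-1)) = (7, 4, 4)
w2 = Mw1 = (4·7 + 1·4 + (-4)·4; 1·7 + 0·4 + (-3)·4; (-4)·7 + (-3)·4 + (-5)·4) = (16, -5, -60)
Mw2 = (299, 196, 251)
w2·Mw2 = 16·299 + (-5)·196 + (-60)·251 = -11256; w2·w2 = 16·16 + (-5)·(-5) + (-60)·(-60) = 3881
λ ≈ -11256/3881 = -2.900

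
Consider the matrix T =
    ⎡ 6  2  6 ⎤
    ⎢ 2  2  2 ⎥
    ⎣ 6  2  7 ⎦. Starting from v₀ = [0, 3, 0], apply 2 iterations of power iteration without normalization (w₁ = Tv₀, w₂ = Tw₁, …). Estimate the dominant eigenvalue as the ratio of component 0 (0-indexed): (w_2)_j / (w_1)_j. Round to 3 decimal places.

w1 = Tv₀ = (6·0 + 2·3 + 6·0; 2·0 + 2·3 + 2·0; 6·0 + 2·3 + 7·0) = (6, 6, 6)
w2 = Tw1 = (6·6 + 2·6 + 6·6; 2·6 + 2·6 + 2·6; 6·6 + 2·6 + 7·6) = (84, 36, 90)
Ratio at component: 84 / 6 = 14.000

λ ≈ 14.000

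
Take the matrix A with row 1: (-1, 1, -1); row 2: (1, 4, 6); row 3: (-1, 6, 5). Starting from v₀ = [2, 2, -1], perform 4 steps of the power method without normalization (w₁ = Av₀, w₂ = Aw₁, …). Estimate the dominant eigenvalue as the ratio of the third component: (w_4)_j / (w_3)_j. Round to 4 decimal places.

w1 = Av₀ = (1, 4, 5)
w2 = Aw1 = (-2, 47, 48)
w3 = Aw2 = (1, 474, 524)
w4 = Aw3 = (-51, 5041, 5463)
Ratio at component: 5463 / 524 = 10.4256

λ ≈ 10.4256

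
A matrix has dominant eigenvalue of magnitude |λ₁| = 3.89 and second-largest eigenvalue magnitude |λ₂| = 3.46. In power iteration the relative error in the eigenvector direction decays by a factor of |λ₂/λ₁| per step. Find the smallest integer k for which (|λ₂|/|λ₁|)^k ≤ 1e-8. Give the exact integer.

|λ₂/λ₁| = 3.46/3.89 = 0.88946
Need k ≥ ln(1e-8) / ln(0.88946) = -18.4207 / -0.1171 ≈ 157.253
Smallest integer k satisfying the bound: 158

158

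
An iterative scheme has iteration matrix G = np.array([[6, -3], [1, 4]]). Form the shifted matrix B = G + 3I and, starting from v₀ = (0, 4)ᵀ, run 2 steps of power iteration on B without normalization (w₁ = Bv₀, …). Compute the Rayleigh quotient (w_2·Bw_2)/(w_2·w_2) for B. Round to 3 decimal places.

B = G + 3I has rows (9, -3); (1, 7)
w1 = Bv₀ = (9·0 + (-3)·4; 1·0 + 7·4) = (-12, 28)
w2 = Bw1 = (9·(-12) + (-3)·28; 1·(-12) + 7·28) = (-192, 184)
Bw2 = (-2280, 1096)
w2·Bw2 = 639424; w2·w2 = 70720; μ ≈ 639424/70720 = 9.042

9.042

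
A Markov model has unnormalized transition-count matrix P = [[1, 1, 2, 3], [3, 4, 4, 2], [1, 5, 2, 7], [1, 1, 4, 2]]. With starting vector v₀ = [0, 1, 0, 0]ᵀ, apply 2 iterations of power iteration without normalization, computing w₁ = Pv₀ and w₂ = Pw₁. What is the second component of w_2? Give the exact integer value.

w1 = Pv₀ = (1, 4, 5, 1)
w2 = Pw1 = (18, 41, 38, 27)
The requested component of w2 is 41.

41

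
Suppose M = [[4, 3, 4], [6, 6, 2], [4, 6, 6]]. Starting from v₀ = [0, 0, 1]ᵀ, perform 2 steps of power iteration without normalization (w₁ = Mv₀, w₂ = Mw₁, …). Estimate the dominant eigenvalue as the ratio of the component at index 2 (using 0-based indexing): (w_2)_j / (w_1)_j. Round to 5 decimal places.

w1 = Mv₀ = (4·0 + 3·0 + 4·1; 6·0 + 6·0 + 2·1; 4·0 + 6·0 + 6·1) = (4, 2, 6)
w2 = Mw1 = (4·4 + 3·2 + 4·6; 6·4 + 6·2 + 2·6; 4·4 + 6·2 + 6·6) = (46, 48, 64)
Ratio at component: 64 / 6 = 10.66667

10.66667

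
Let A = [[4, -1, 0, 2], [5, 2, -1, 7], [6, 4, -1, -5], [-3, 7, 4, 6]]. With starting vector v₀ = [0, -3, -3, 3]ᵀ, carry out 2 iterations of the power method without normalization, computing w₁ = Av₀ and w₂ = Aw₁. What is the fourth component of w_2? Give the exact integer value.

w1 = Av₀ = (9, 18, -24, -15)
w2 = Aw1 = (-12, 0, 225, -87)
The requested component of w2 is -87.

-87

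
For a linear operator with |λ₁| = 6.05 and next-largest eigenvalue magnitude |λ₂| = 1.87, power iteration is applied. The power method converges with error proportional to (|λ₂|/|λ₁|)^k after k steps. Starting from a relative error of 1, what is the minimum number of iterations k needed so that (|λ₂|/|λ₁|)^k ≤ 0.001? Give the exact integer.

|λ₂/λ₁| = 1.87/6.05 = 0.30909
Need k ≥ ln(0.001) / ln(0.30909) = -6.9078 / -1.1741 ≈ 5.883
Smallest integer k satisfying the bound: 6

6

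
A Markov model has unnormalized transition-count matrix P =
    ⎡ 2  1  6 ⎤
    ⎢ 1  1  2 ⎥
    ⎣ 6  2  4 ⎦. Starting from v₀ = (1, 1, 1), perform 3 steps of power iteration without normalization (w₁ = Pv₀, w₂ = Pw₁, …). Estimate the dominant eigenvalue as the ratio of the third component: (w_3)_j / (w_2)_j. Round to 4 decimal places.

9.8000

w1 = Pv₀ = (2·1 + 1·1 + 6·1; 1·1 + 1·1 + 2·1; 6·1 + 2·1 + 4·1) = (9, 4, 12)
w2 = Pw1 = (2·9 + 1·4 + 6·12; 1·9 + 1·4 + 2·12; 6·9 + 2·4 + 4·12) = (94, 37, 110)
w3 = Pw2 = (885, 351, 1078)
Ratio at component: 1078 / 110 = 9.8000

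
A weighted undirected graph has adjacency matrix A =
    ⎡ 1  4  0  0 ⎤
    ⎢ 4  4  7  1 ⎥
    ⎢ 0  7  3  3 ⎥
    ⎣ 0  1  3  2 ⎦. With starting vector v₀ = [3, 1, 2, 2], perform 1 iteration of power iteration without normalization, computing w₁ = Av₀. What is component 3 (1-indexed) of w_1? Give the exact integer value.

w1 = Av₀ = (7, 32, 19, 11)
The requested component of w1 is 19.

19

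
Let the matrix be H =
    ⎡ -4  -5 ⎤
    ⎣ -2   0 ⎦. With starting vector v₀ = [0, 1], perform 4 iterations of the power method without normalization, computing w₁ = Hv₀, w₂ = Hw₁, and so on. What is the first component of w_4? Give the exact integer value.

720

w1 = Hv₀ = (-5, 0)
w2 = Hw1 = (20, 10)
w3 = Hw2 = (-130, -40)
w4 = Hw3 = (720, 260)
The requested component of w4 is 720.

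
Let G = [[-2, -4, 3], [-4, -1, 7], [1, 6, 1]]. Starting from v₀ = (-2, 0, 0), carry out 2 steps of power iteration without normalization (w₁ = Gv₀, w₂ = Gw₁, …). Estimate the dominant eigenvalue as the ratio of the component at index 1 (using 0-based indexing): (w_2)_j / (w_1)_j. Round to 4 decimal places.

-4.7500

w1 = Gv₀ = (4, 8, -2)
w2 = Gw1 = (-46, -38, 50)
Ratio at component: -38 / 8 = -4.7500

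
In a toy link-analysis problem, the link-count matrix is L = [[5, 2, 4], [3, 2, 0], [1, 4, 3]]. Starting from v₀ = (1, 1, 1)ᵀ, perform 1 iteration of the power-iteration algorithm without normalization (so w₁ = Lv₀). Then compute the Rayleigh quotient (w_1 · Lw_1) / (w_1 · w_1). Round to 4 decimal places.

λ ≈ 8.2000

w1 = Lv₀ = (11, 5, 8)
Lw1 = (97, 43, 55)
w1·Lw1 = 11·97 + 5·43 + 8·55 = 1722; w1·w1 = 11·11 + 5·5 + 8·8 = 210
λ ≈ 1722/210 = 8.2000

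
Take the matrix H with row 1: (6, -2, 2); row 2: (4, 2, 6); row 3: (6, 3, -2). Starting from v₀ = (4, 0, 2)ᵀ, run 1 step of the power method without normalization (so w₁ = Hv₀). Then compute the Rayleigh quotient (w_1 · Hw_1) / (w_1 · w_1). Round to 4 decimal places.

8.4146

w1 = Hv₀ = (28, 28, 20)
Hw1 = (152, 288, 212)
w1·Hw1 = 28·152 + 28·288 + 20·212 = 16560; w1·w1 = 28·28 + 28·28 + 20·20 = 1968
λ ≈ 16560/1968 = 8.4146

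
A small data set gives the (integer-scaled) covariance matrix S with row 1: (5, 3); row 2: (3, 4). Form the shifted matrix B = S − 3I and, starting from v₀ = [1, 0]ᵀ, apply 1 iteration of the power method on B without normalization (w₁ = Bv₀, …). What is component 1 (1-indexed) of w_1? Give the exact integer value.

2

B = S − 3I has rows (2, 3); (3, 1)
w1 = Bv₀ = (2·1 + 3·0; 3·1 + 1·0) = (2, 3)
Requested component of w1: 2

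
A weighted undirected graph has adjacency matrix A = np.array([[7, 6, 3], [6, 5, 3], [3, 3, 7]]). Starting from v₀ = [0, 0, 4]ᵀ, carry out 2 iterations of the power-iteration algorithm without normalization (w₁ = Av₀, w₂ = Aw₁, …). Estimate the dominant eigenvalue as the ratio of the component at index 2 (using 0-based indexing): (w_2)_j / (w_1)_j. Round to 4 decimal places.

w1 = Av₀ = (12, 12, 28)
w2 = Aw1 = (240, 216, 268)
Ratio at component: 268 / 28 = 9.5714

9.5714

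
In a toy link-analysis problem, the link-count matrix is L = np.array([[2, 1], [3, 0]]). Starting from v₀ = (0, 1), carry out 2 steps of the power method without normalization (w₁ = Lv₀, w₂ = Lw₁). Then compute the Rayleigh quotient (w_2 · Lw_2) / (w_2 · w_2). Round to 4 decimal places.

w1 = Lv₀ = (1, 0)
w2 = Lw1 = (2, 3)
Lw2 = (7, 6)
w2·Lw2 = 2·7 + 3·6 = 32; w2·w2 = 2·2 + 3·3 = 13
λ ≈ 32/13 = 2.4615

2.4615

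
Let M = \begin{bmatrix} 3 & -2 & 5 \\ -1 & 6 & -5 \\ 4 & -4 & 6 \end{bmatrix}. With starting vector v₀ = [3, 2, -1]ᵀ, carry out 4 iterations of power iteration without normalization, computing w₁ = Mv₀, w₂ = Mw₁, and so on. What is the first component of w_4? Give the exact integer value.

-8490

w1 = Mv₀ = (0, 14, -2)
w2 = Mw1 = (-38, 94, -68)
w3 = Mw2 = (-642, 942, -936)
w4 = Mw3 = (-8490, 10974, -11952)
The requested component of w4 is -8490.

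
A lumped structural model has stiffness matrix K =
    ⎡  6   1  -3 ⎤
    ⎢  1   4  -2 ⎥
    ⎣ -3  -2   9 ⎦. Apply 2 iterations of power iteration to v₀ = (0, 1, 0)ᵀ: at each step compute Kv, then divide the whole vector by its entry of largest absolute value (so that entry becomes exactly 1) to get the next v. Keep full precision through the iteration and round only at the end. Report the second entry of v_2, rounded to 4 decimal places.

Kv0 = (1.00000, 4.00000, -2.00000); divide by 4.00000 → v1 = (0.25000, 1.00000, -0.50000)
Kv1 = (4.00000, 5.25000, -7.25000); divide by -7.25000 → v2 = (-0.55172, -0.72414, 1.00000)
Requested entry of v2: 21/-29 = -0.7241

-0.7241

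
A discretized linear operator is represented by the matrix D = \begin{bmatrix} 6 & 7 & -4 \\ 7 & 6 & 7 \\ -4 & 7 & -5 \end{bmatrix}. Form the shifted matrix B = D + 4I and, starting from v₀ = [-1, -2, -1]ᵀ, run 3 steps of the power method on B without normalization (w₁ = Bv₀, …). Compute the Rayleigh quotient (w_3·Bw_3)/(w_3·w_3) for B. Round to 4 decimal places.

B = D + 4I has rows (10, 7, -4); (7, 10, 7); (-4, 7, -1)
w1 = Bv₀ = (10·(-1) + 7·(-2) + (-4)·(-1); 7·(-1) + 10·(-2) + 7·(-1); (-4)·(-1) + 7·(-2) + (-1)·(-1)) = (-20, -34, -9)
w2 = Bw1 = (10·(-20) + 7·(-34) + (-4)·(-9); 7·(-20) + 10·(-34) + 7·(-9); (-4)·(-20) + 7·(-34) + (-1)·(-9)) = (-402, -543, -149)
w3 = Bw2 = (-7225, -9287, -2044)
Bw3 = (-129083, -157753, -34065)
w3·Bw3 = 2467305646; w3·w3 = 142626930; μ ≈ 2467305646/142626930 = 17.2990

17.2990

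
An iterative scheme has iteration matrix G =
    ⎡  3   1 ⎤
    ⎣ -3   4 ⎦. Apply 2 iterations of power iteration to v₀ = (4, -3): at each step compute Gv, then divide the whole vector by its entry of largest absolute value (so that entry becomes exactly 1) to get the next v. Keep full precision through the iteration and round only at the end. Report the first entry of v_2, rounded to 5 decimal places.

Gv0 = (9.000000, -24.000000); divide by -24.000000 → v1 = (-0.375000, 1.000000)
Gv1 = (-0.125000, 5.125000); divide by 5.125000 → v2 = (-0.024390, 1.000000)
Requested entry of v2: 3/-123 = -0.02439

-0.02439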